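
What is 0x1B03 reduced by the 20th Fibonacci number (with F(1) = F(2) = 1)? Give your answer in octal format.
Convert 0x1B03 (hexadecimal) → 1×4096 + 11×256 + 3 = 6915 (decimal)
Convert the 20th Fibonacci number (with F(1) = F(2) = 1) (Fibonacci index) → 6765 (decimal)
Compute 6915 - 6765 = 150
Convert 150 (decimal) → 150 = 2×64 + 2×8 + 6 → 0o226 (octal)
0o226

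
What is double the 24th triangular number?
The 24th triangular number = 24×25/2 = 300
Compute 300 × 2 = 600
600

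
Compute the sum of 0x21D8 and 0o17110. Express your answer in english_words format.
Convert 0x21D8 (hexadecimal) → 2×4096 + 1×256 + 13×16 + 8 = 8664 (decimal)
Convert 0o17110 (octal) → 1×4096 + 7×512 + 1×64 + 1×8 = 7752 (decimal)
Compute 8664 + 7752 = 16416
Convert 16416 (decimal) → 16416 = 16×1000 + 4×100 + 16 → sixteen thousand four hundred sixteen (English words)
sixteen thousand four hundred sixteen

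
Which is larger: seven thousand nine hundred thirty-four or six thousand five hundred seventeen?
Convert seven thousand nine hundred thirty-four (English words) → 7×1000 + 9×100 + 34 = 7934 (decimal)
Convert six thousand five hundred seventeen (English words) → 6×1000 + 5×100 + 17 = 6517 (decimal)
Compare 7934 vs 6517: larger = 7934
7934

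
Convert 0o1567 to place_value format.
Convert 0o1567 (octal) → 1×512 + 5×64 + 6×8 + 7 = 887 (decimal)
Convert 887 (decimal) → 887 = 8×100 + 8×10 + 7 → 8 hundreds, 8 tens, 7 ones (place-value notation)
8 hundreds, 8 tens, 7 ones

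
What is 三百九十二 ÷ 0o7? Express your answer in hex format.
Convert 三百九十二 (Chinese numeral) → 3×100 + 9×10 + 2 = 392 (decimal)
Convert 0o7 (octal) → 7 (decimal)
Compute 392 ÷ 7 = 56
Convert 56 (decimal) → 56 = 3×16 + 8 → 0x38 (hexadecimal)
0x38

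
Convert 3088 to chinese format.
Convert 3088 (decimal) → 3088 = 3×1000 + 8×10 + 8 → 三千零八十八 (Chinese numeral)
三千零八十八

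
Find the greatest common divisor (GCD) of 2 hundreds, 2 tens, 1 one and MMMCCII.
Convert 2 hundreds, 2 tens, 1 one (place-value notation) → 2×100 + 2×10 + 1 = 221 (decimal)
Convert MMMCCII (Roman numeral) → 1000 + 1000 + 1000 + 100 + 100 + 1 + 1 = 3202 (decimal)
Compute gcd(221, 3202) = 1
1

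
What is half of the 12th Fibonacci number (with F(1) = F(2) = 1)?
The 12th Fibonacci number (with F(1) = F(2) = 1): 1, 1, 2, 3, 5, 8, 13, 21, 34, 55, 89, 144 → 144
Compute 144 ÷ 2 = 72
72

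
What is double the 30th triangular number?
The 30th triangular number = 30×31/2 = 465
Compute 465 × 2 = 930
930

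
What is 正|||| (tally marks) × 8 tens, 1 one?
Convert 正|||| (tally marks) → 5 + 4 = 9 (decimal)
Convert 8 tens, 1 one (place-value notation) → 8×10 + 1 = 81 (decimal)
Compute 9 × 81 = 729
729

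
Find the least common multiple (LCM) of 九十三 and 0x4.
Convert 九十三 (Chinese numeral) → 9×10 + 3 = 93 (decimal)
Convert 0x4 (hexadecimal) → 4 (decimal)
Compute lcm(93, 4) = 372
372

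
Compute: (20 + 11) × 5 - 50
Parentheses first: 20 + 11 = 31
Multiply: 31 × 5 = 155
Subtract: 155 - 50 = 105
105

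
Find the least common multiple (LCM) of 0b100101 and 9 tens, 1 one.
Convert 0b100101 (binary) → 32 + 4 + 1 = 37 (decimal)
Convert 9 tens, 1 one (place-value notation) → 9×10 + 1 = 91 (decimal)
Compute lcm(37, 91) = 3367
3367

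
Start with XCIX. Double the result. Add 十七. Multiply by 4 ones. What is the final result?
Convert XCIX (Roman numeral) → 90 + 9 = 99 (decimal)
Start: 99
99 × 2 = 198
Convert 十七 (Chinese numeral) → 1×10 + 7 = 17 (decimal)
198 + 17 = 215
Convert 4 ones (place-value notation) → 4 (decimal)
215 × 4 = 860
860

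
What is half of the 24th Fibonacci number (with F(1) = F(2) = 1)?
The 24th Fibonacci number (with F(1) = F(2) = 1) = 46368
Compute 46368 ÷ 2 = 23184
23184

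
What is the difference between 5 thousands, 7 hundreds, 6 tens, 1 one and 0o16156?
Convert 5 thousands, 7 hundreds, 6 tens, 1 one (place-value notation) → 5×1000 + 7×100 + 6×10 + 1 = 5761 (decimal)
Convert 0o16156 (octal) → 1×4096 + 6×512 + 1×64 + 5×8 + 6 = 7278 (decimal)
Difference: |5761 - 7278| = 1517
1517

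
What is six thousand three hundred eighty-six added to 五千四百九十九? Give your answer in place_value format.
Convert six thousand three hundred eighty-six (English words) → 6×1000 + 3×100 + 86 = 6386 (decimal)
Convert 五千四百九十九 (Chinese numeral) → 5×1000 + 4×100 + 9×10 + 9 = 5499 (decimal)
Compute 6386 + 5499 = 11885
Convert 11885 (decimal) → 11885 = 11×1000 + 8×100 + 8×10 + 5 → 11 thousands, 8 hundreds, 8 tens, 5 ones (place-value notation)
11 thousands, 8 hundreds, 8 tens, 5 ones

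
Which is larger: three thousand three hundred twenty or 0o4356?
Convert three thousand three hundred twenty (English words) → 3×1000 + 3×100 + 20 = 3320 (decimal)
Convert 0o4356 (octal) → 4×512 + 3×64 + 5×8 + 6 = 2286 (decimal)
Compare 3320 vs 2286: larger = 3320
3320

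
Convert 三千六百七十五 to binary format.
Convert 三千六百七十五 (Chinese numeral) → 3×1000 + 6×100 + 7×10 + 5 = 3675 (decimal)
Convert 3675 (decimal) → 3675 = 2048 + 1024 + 512 + 64 + 16 + 8 + 2 + 1 → 0b111001011011 (binary)
0b111001011011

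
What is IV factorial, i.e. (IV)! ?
Convert IV (Roman numeral) → 4 (decimal)
Compute 4! = 24
24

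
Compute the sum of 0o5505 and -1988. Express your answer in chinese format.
Convert 0o5505 (octal) → 5×512 + 5×64 + 5 = 2885 (decimal)
Compute 2885 + -1988 = 897
Convert 897 (decimal) → 897 = 8×100 + 9×10 + 7 → 八百九十七 (Chinese numeral)
八百九十七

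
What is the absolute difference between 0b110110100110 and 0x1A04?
Convert 0b110110100110 (binary) → 2048 + 1024 + 256 + 128 + 32 + 4 + 2 = 3494 (decimal)
Convert 0x1A04 (hexadecimal) → 1×4096 + 10×256 + 4 = 6660 (decimal)
Compute |3494 - 6660| = 3166
3166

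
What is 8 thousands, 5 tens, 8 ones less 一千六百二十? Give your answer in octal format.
Convert 8 thousands, 5 tens, 8 ones (place-value notation) → 8×1000 + 5×10 + 8 = 8058 (decimal)
Convert 一千六百二十 (Chinese numeral) → 1×1000 + 6×100 + 2×10 = 1620 (decimal)
Compute 8058 - 1620 = 6438
Convert 6438 (decimal) → 6438 = 1×4096 + 4×512 + 4×64 + 4×8 + 6 → 0o14446 (octal)
0o14446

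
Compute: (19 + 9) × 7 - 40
Parentheses first: 19 + 9 = 28
Multiply: 28 × 7 = 196
Subtract: 196 - 40 = 156
156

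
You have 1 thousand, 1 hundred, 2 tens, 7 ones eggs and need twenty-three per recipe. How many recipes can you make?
Convert 1 thousand, 1 hundred, 2 tens, 7 ones (place-value notation) → 1×1000 + 1×100 + 2×10 + 7 = 1127 (decimal)
Convert twenty-three (English words) → 23 (decimal)
Compute 1127 ÷ 23 = 49
49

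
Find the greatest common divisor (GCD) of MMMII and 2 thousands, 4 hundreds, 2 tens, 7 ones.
Convert MMMII (Roman numeral) → 1000 + 1000 + 1000 + 1 + 1 = 3002 (decimal)
Convert 2 thousands, 4 hundreds, 2 tens, 7 ones (place-value notation) → 2×1000 + 4×100 + 2×10 + 7 = 2427 (decimal)
Compute gcd(3002, 2427) = 1
1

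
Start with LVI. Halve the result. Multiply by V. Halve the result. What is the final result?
Convert LVI (Roman numeral) → 50 + 5 + 1 = 56 (decimal)
Start: 56
56 ÷ 2 = 28
Convert V (Roman numeral) → 5 (decimal)
28 × 5 = 140
140 ÷ 2 = 70
70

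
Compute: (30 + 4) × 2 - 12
Parentheses first: 30 + 4 = 34
Multiply: 34 × 2 = 68
Subtract: 68 - 12 = 56
56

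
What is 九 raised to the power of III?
Convert 九 (Chinese numeral) → 9 (decimal)
Convert III (Roman numeral) → 1 + 1 + 1 = 3 (decimal)
Compute 9 ^ 3 = 729
729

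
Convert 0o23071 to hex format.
Convert 0o23071 (octal) → 2×4096 + 3×512 + 7×8 + 1 = 9785 (decimal)
Convert 9785 (decimal) → 9785 = 2×4096 + 6×256 + 3×16 + 9 → 0x2639 (hexadecimal)
0x2639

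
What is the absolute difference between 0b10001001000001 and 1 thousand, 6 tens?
Convert 0b10001001000001 (binary) → 8192 + 512 + 64 + 1 = 8769 (decimal)
Convert 1 thousand, 6 tens (place-value notation) → 1×1000 + 6×10 = 1060 (decimal)
Compute |8769 - 1060| = 7709
7709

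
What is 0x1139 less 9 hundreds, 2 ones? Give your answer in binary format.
Convert 0x1139 (hexadecimal) → 1×4096 + 1×256 + 3×16 + 9 = 4409 (decimal)
Convert 9 hundreds, 2 ones (place-value notation) → 9×100 + 2 = 902 (decimal)
Compute 4409 - 902 = 3507
Convert 3507 (decimal) → 3507 = 2048 + 1024 + 256 + 128 + 32 + 16 + 2 + 1 → 0b110110110011 (binary)
0b110110110011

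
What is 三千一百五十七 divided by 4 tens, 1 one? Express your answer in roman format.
Convert 三千一百五十七 (Chinese numeral) → 3×1000 + 1×100 + 5×10 + 7 = 3157 (decimal)
Convert 4 tens, 1 one (place-value notation) → 4×10 + 1 = 41 (decimal)
Compute 3157 ÷ 41 = 77
Convert 77 (decimal) → 77 = 50 + 10 + 10 + 5 + 1 + 1 → LXXVII (Roman numeral)
LXXVII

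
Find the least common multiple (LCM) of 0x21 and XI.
Convert 0x21 (hexadecimal) → 2×16 + 1 = 33 (decimal)
Convert XI (Roman numeral) → 10 + 1 = 11 (decimal)
Compute lcm(33, 11) = 33
33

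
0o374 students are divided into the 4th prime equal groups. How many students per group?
Convert 0o374 (octal) → 3×64 + 7×8 + 4 = 252 (decimal)
Convert the 4th prime (prime index) → 7 (decimal)
Compute 252 ÷ 7 = 36
36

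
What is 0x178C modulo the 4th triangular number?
Convert 0x178C (hexadecimal) → 1×4096 + 7×256 + 8×16 + 12 = 6028 (decimal)
Convert the 4th triangular number (triangular index) → 4×5/2 = 10 (decimal)
Compute 6028 mod 10 = 8
8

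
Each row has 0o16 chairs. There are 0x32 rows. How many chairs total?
Convert 0o16 (octal) → 1×8 + 6 = 14 (decimal)
Convert 0x32 (hexadecimal) → 3×16 + 2 = 50 (decimal)
Compute 14 × 50 = 700
700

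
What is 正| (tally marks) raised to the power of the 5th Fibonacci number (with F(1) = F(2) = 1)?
Convert 正| (tally marks) → 5 + 1 = 6 (decimal)
Convert the 5th Fibonacci number (with F(1) = F(2) = 1) (Fibonacci index) → 1, 1, 2, 3, 5 → 5 (decimal)
Compute 6 ^ 5 = 7776
7776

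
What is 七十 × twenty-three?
Convert 七十 (Chinese numeral) → 7×10 = 70 (decimal)
Convert twenty-three (English words) → 23 (decimal)
Compute 70 × 23 = 1610
1610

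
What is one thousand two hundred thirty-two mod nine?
Convert one thousand two hundred thirty-two (English words) → 1×1000 + 2×100 + 32 = 1232 (decimal)
Convert nine (English words) → 9 (decimal)
Compute 1232 mod 9 = 8
8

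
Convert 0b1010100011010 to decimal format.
Convert 0b1010100011010 (binary) → 4096 + 1024 + 256 + 16 + 8 + 2 = 5402 (decimal)
5402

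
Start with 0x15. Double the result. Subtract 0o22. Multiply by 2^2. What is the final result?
Convert 0x15 (hexadecimal) → 1×16 + 5 = 21 (decimal)
Start: 21
21 × 2 = 42
Convert 0o22 (octal) → 2×8 + 2 = 18 (decimal)
42 - 18 = 24
Convert 2^2 (power) → 4 (decimal)
24 × 4 = 96
96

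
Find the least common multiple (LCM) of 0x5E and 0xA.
Convert 0x5E (hexadecimal) → 5×16 + 14 = 94 (decimal)
Convert 0xA (hexadecimal) → 10 (decimal)
Compute lcm(94, 10) = 470
470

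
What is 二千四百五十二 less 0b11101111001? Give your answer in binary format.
Convert 二千四百五十二 (Chinese numeral) → 2×1000 + 4×100 + 5×10 + 2 = 2452 (decimal)
Convert 0b11101111001 (binary) → 1024 + 512 + 256 + 64 + 32 + 16 + 8 + 1 = 1913 (decimal)
Compute 2452 - 1913 = 539
Convert 539 (decimal) → 539 = 512 + 16 + 8 + 2 + 1 → 0b1000011011 (binary)
0b1000011011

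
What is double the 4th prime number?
The 4th prime number = 7
Compute 7 × 2 = 14
14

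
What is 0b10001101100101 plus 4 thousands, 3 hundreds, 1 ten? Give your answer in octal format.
Convert 0b10001101100101 (binary) → 8192 + 512 + 256 + 64 + 32 + 4 + 1 = 9061 (decimal)
Convert 4 thousands, 3 hundreds, 1 ten (place-value notation) → 4×1000 + 3×100 + 1×10 = 4310 (decimal)
Compute 9061 + 4310 = 13371
Convert 13371 (decimal) → 13371 = 3×4096 + 2×512 + 7×8 + 3 → 0o32073 (octal)
0o32073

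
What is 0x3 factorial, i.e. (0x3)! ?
Convert 0x3 (hexadecimal) → 3 (decimal)
Compute 3! = 6
6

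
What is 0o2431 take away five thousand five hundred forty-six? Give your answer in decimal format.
Convert 0o2431 (octal) → 2×512 + 4×64 + 3×8 + 1 = 1305 (decimal)
Convert five thousand five hundred forty-six (English words) → 5×1000 + 5×100 + 46 = 5546 (decimal)
Compute 1305 - 5546 = -4241
-4241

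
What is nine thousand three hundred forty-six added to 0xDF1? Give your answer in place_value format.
Convert nine thousand three hundred forty-six (English words) → 9×1000 + 3×100 + 46 = 9346 (decimal)
Convert 0xDF1 (hexadecimal) → 13×256 + 15×16 + 1 = 3569 (decimal)
Compute 9346 + 3569 = 12915
Convert 12915 (decimal) → 12915 = 12×1000 + 9×100 + 1×10 + 5 → 12 thousands, 9 hundreds, 1 ten, 5 ones (place-value notation)
12 thousands, 9 hundreds, 1 ten, 5 ones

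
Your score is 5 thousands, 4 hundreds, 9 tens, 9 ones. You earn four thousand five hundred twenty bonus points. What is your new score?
Convert 5 thousands, 4 hundreds, 9 tens, 9 ones (place-value notation) → 5×1000 + 4×100 + 9×10 + 9 = 5499 (decimal)
Convert four thousand five hundred twenty (English words) → 4×1000 + 5×100 + 20 = 4520 (decimal)
Compute 5499 + 4520 = 10019
10019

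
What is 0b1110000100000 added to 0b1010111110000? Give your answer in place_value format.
Convert 0b1110000100000 (binary) → 4096 + 2048 + 1024 + 32 = 7200 (decimal)
Convert 0b1010111110000 (binary) → 4096 + 1024 + 256 + 128 + 64 + 32 + 16 = 5616 (decimal)
Compute 7200 + 5616 = 12816
Convert 12816 (decimal) → 12816 = 12×1000 + 8×100 + 1×10 + 6 → 12 thousands, 8 hundreds, 1 ten, 6 ones (place-value notation)
12 thousands, 8 hundreds, 1 ten, 6 ones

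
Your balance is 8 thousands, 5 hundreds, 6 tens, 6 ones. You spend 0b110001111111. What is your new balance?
Convert 8 thousands, 5 hundreds, 6 tens, 6 ones (place-value notation) → 8×1000 + 5×100 + 6×10 + 6 = 8566 (decimal)
Convert 0b110001111111 (binary) → 2048 + 1024 + 64 + 32 + 16 + 8 + 4 + 2 + 1 = 3199 (decimal)
Compute 8566 - 3199 = 5367
5367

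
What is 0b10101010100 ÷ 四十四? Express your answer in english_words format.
Convert 0b10101010100 (binary) → 1024 + 256 + 64 + 16 + 4 = 1364 (decimal)
Convert 四十四 (Chinese numeral) → 4×10 + 4 = 44 (decimal)
Compute 1364 ÷ 44 = 31
Convert 31 (decimal) → thirty-one (English words)
thirty-one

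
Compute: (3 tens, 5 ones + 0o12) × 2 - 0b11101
Convert 3 tens, 5 ones (place-value notation) → 3×10 + 5 = 35 (decimal)
Convert 0o12 (octal) → 1×8 + 2 = 10 (decimal)
Convert 0b11101 (binary) → 16 + 8 + 4 + 1 = 29 (decimal)
Expression in decimal: (35 + 10) × 2 - 29
Parentheses first: 35 + 10 = 45
Multiply: 45 × 2 = 90
Subtract: 90 - 29 = 61
61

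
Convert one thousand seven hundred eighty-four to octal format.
Convert one thousand seven hundred eighty-four (English words) → 1×1000 + 7×100 + 84 = 1784 (decimal)
Convert 1784 (decimal) → 1784 = 3×512 + 3×64 + 7×8 → 0o3370 (octal)
0o3370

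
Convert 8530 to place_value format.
Convert 8530 (decimal) → 8530 = 8×1000 + 5×100 + 3×10 → 8 thousands, 5 hundreds, 3 tens (place-value notation)
8 thousands, 5 hundreds, 3 tens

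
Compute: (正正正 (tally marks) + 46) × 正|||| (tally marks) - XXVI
Convert 正正正 (tally marks) → 5 + 5 + 5 = 15 (decimal)
Convert 正|||| (tally marks) → 5 + 4 = 9 (decimal)
Convert XXVI (Roman numeral) → 10 + 10 + 5 + 1 = 26 (decimal)
Expression in decimal: (15 + 46) × 9 - 26
Parentheses first: 15 + 46 = 61
Multiply: 61 × 9 = 549
Subtract: 549 - 26 = 523
523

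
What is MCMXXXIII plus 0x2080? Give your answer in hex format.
Convert MCMXXXIII (Roman numeral) → 1000 + 900 + 10 + 10 + 10 + 1 + 1 + 1 = 1933 (decimal)
Convert 0x2080 (hexadecimal) → 2×4096 + 8×16 = 8320 (decimal)
Compute 1933 + 8320 = 10253
Convert 10253 (decimal) → 10253 = 2×4096 + 8×256 + 13 → 0x280D (hexadecimal)
0x280D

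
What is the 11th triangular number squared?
The 11th triangular number = 11×12/2 = 66
Compute 66² = 66 × 66 = 4356
4356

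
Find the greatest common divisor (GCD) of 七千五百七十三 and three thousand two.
Convert 七千五百七十三 (Chinese numeral) → 7×1000 + 5×100 + 7×10 + 3 = 7573 (decimal)
Convert three thousand two (English words) → 3×1000 + 2 = 3002 (decimal)
Compute gcd(7573, 3002) = 1
1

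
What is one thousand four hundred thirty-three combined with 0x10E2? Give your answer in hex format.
Convert one thousand four hundred thirty-three (English words) → 1×1000 + 4×100 + 33 = 1433 (decimal)
Convert 0x10E2 (hexadecimal) → 1×4096 + 14×16 + 2 = 4322 (decimal)
Compute 1433 + 4322 = 5755
Convert 5755 (decimal) → 5755 = 1×4096 + 6×256 + 7×16 + 11 → 0x167B (hexadecimal)
0x167B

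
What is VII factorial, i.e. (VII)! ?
Convert VII (Roman numeral) → 5 + 1 + 1 = 7 (decimal)
Compute 7! = 5040
5040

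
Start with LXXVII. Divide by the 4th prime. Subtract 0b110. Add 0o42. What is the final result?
Convert LXXVII (Roman numeral) → 50 + 10 + 10 + 5 + 1 + 1 = 77 (decimal)
Start: 77
Convert the 4th prime (prime index) → 7 (decimal)
77 ÷ 7 = 11
Convert 0b110 (binary) → 4 + 2 = 6 (decimal)
11 - 6 = 5
Convert 0o42 (octal) → 4×8 + 2 = 34 (decimal)
5 + 34 = 39
39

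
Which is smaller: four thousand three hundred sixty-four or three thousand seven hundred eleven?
Convert four thousand three hundred sixty-four (English words) → 4×1000 + 3×100 + 64 = 4364 (decimal)
Convert three thousand seven hundred eleven (English words) → 3×1000 + 7×100 + 11 = 3711 (decimal)
Compare 4364 vs 3711: smaller = 3711
3711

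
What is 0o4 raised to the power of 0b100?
Convert 0o4 (octal) → 4 (decimal)
Convert 0b100 (binary) → 4 (decimal)
Compute 4 ^ 4 = 256
256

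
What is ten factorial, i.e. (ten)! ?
Convert ten (English words) → 10 (decimal)
Compute 10! = 3628800
3628800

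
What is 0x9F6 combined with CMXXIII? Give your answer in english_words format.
Convert 0x9F6 (hexadecimal) → 9×256 + 15×16 + 6 = 2550 (decimal)
Convert CMXXIII (Roman numeral) → 900 + 10 + 10 + 1 + 1 + 1 = 923 (decimal)
Compute 2550 + 923 = 3473
Convert 3473 (decimal) → 3473 = 3×1000 + 4×100 + 73 → three thousand four hundred seventy-three (English words)
three thousand four hundred seventy-three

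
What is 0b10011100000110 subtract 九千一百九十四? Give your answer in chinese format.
Convert 0b10011100000110 (binary) → 8192 + 1024 + 512 + 256 + 4 + 2 = 9990 (decimal)
Convert 九千一百九十四 (Chinese numeral) → 9×1000 + 1×100 + 9×10 + 4 = 9194 (decimal)
Compute 9990 - 9194 = 796
Convert 796 (decimal) → 796 = 7×100 + 9×10 + 6 → 七百九十六 (Chinese numeral)
七百九十六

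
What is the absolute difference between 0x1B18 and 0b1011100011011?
Convert 0x1B18 (hexadecimal) → 1×4096 + 11×256 + 1×16 + 8 = 6936 (decimal)
Convert 0b1011100011011 (binary) → 4096 + 1024 + 512 + 256 + 16 + 8 + 2 + 1 = 5915 (decimal)
Compute |6936 - 5915| = 1021
1021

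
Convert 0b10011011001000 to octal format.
Convert 0b10011011001000 (binary) → 8192 + 1024 + 512 + 128 + 64 + 8 = 9928 (decimal)
Convert 9928 (decimal) → 9928 = 2×4096 + 3×512 + 3×64 + 1×8 → 0o23310 (octal)
0o23310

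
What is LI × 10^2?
Convert LI (Roman numeral) → 50 + 1 = 51 (decimal)
Convert 10^2 (power) → 100 (decimal)
Compute 51 × 100 = 5100
5100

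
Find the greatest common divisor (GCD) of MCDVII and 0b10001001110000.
Convert MCDVII (Roman numeral) → 1000 + 400 + 5 + 1 + 1 = 1407 (decimal)
Convert 0b10001001110000 (binary) → 8192 + 512 + 64 + 32 + 16 = 8816 (decimal)
Compute gcd(1407, 8816) = 1
1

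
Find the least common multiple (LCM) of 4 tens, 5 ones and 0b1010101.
Convert 4 tens, 5 ones (place-value notation) → 4×10 + 5 = 45 (decimal)
Convert 0b1010101 (binary) → 64 + 16 + 4 + 1 = 85 (decimal)
Compute lcm(45, 85) = 765
765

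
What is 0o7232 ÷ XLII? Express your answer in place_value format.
Convert 0o7232 (octal) → 7×512 + 2×64 + 3×8 + 2 = 3738 (decimal)
Convert XLII (Roman numeral) → 40 + 1 + 1 = 42 (decimal)
Compute 3738 ÷ 42 = 89
Convert 89 (decimal) → 89 = 8×10 + 9 → 8 tens, 9 ones (place-value notation)
8 tens, 9 ones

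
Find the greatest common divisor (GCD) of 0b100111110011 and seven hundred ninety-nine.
Convert 0b100111110011 (binary) → 2048 + 256 + 128 + 64 + 32 + 16 + 2 + 1 = 2547 (decimal)
Convert seven hundred ninety-nine (English words) → 7×100 + 99 = 799 (decimal)
Compute gcd(2547, 799) = 1
1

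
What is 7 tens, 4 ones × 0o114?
Convert 7 tens, 4 ones (place-value notation) → 7×10 + 4 = 74 (decimal)
Convert 0o114 (octal) → 1×64 + 1×8 + 4 = 76 (decimal)
Compute 74 × 76 = 5624
5624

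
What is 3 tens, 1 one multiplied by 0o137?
Convert 3 tens, 1 one (place-value notation) → 3×10 + 1 = 31 (decimal)
Convert 0o137 (octal) → 1×64 + 3×8 + 7 = 95 (decimal)
Compute 31 × 95 = 2945
2945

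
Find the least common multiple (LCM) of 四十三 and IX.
Convert 四十三 (Chinese numeral) → 4×10 + 3 = 43 (decimal)
Convert IX (Roman numeral) → 9 (decimal)
Compute lcm(43, 9) = 387
387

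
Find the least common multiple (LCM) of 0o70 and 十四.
Convert 0o70 (octal) → 7×8 = 56 (decimal)
Convert 十四 (Chinese numeral) → 1×10 + 4 = 14 (decimal)
Compute lcm(56, 14) = 56
56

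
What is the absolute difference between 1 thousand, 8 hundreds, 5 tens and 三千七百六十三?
Convert 1 thousand, 8 hundreds, 5 tens (place-value notation) → 1×1000 + 8×100 + 5×10 = 1850 (decimal)
Convert 三千七百六十三 (Chinese numeral) → 3×1000 + 7×100 + 6×10 + 3 = 3763 (decimal)
Compute |1850 - 3763| = 1913
1913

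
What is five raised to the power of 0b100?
Convert five (English words) → 5 (decimal)
Convert 0b100 (binary) → 4 (decimal)
Compute 5 ^ 4 = 625
625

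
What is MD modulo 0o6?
Convert MD (Roman numeral) → 1000 + 500 = 1500 (decimal)
Convert 0o6 (octal) → 6 (decimal)
Compute 1500 mod 6 = 0
0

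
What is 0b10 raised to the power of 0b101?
Convert 0b10 (binary) → 2 (decimal)
Convert 0b101 (binary) → 4 + 1 = 5 (decimal)
Compute 2 ^ 5 = 32
32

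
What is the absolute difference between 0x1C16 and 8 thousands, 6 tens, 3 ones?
Convert 0x1C16 (hexadecimal) → 1×4096 + 12×256 + 1×16 + 6 = 7190 (decimal)
Convert 8 thousands, 6 tens, 3 ones (place-value notation) → 8×1000 + 6×10 + 3 = 8063 (decimal)
Compute |7190 - 8063| = 873
873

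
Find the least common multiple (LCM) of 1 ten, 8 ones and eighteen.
Convert 1 ten, 8 ones (place-value notation) → 1×10 + 8 = 18 (decimal)
Convert eighteen (English words) → 18 (decimal)
Compute lcm(18, 18) = 18
18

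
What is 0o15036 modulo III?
Convert 0o15036 (octal) → 1×4096 + 5×512 + 3×8 + 6 = 6686 (decimal)
Convert III (Roman numeral) → 1 + 1 + 1 = 3 (decimal)
Compute 6686 mod 3 = 2
2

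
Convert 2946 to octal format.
Convert 2946 (decimal) → 2946 = 5×512 + 6×64 + 2 → 0o5602 (octal)
0o5602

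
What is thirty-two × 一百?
Convert thirty-two (English words) → 32 (decimal)
Convert 一百 (Chinese numeral) → 1×100 = 100 (decimal)
Compute 32 × 100 = 3200
3200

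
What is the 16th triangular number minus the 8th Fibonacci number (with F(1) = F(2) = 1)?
The 16th triangular number = 16×17/2 = 136
Convert the 8th Fibonacci number (with F(1) = F(2) = 1) (Fibonacci index) → 1, 1, 2, 3, 5, 8, 13, 21 → 21 (decimal)
Compute 136 - 21 = 115
115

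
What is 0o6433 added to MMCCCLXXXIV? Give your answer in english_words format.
Convert 0o6433 (octal) → 6×512 + 4×64 + 3×8 + 3 = 3355 (decimal)
Convert MMCCCLXXXIV (Roman numeral) → 1000 + 1000 + 100 + 100 + 100 + 50 + 10 + 10 + 10 + 4 = 2384 (decimal)
Compute 3355 + 2384 = 5739
Convert 5739 (decimal) → 5739 = 5×1000 + 7×100 + 39 → five thousand seven hundred thirty-nine (English words)
five thousand seven hundred thirty-nine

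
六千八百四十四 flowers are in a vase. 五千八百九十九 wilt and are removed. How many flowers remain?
Convert 六千八百四十四 (Chinese numeral) → 6×1000 + 8×100 + 4×10 + 4 = 6844 (decimal)
Convert 五千八百九十九 (Chinese numeral) → 5×1000 + 8×100 + 9×10 + 9 = 5899 (decimal)
Compute 6844 - 5899 = 945
945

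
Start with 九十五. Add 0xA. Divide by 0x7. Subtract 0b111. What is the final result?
Convert 九十五 (Chinese numeral) → 9×10 + 5 = 95 (decimal)
Start: 95
Convert 0xA (hexadecimal) → 10 (decimal)
95 + 10 = 105
Convert 0x7 (hexadecimal) → 7 (decimal)
105 ÷ 7 = 15
Convert 0b111 (binary) → 4 + 2 + 1 = 7 (decimal)
15 - 7 = 8
8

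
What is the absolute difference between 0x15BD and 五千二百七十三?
Convert 0x15BD (hexadecimal) → 1×4096 + 5×256 + 11×16 + 13 = 5565 (decimal)
Convert 五千二百七十三 (Chinese numeral) → 5×1000 + 2×100 + 7×10 + 3 = 5273 (decimal)
Compute |5565 - 5273| = 292
292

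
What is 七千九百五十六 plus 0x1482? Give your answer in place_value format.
Convert 七千九百五十六 (Chinese numeral) → 7×1000 + 9×100 + 5×10 + 6 = 7956 (decimal)
Convert 0x1482 (hexadecimal) → 1×4096 + 4×256 + 8×16 + 2 = 5250 (decimal)
Compute 7956 + 5250 = 13206
Convert 13206 (decimal) → 13206 = 13×1000 + 2×100 + 6 → 13 thousands, 2 hundreds, 6 ones (place-value notation)
13 thousands, 2 hundreds, 6 ones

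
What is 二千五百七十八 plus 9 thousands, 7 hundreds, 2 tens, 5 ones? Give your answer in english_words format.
Convert 二千五百七十八 (Chinese numeral) → 2×1000 + 5×100 + 7×10 + 8 = 2578 (decimal)
Convert 9 thousands, 7 hundreds, 2 tens, 5 ones (place-value notation) → 9×1000 + 7×100 + 2×10 + 5 = 9725 (decimal)
Compute 2578 + 9725 = 12303
Convert 12303 (decimal) → 12303 = 12×1000 + 3×100 + 3 → twelve thousand three hundred three (English words)
twelve thousand three hundred three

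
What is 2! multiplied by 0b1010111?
Convert 2! (factorial) → 2 (decimal)
Convert 0b1010111 (binary) → 64 + 16 + 4 + 2 + 1 = 87 (decimal)
Compute 2 × 87 = 174
174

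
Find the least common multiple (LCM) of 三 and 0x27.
Convert 三 (Chinese numeral) → 3 (decimal)
Convert 0x27 (hexadecimal) → 2×16 + 7 = 39 (decimal)
Compute lcm(3, 39) = 39
39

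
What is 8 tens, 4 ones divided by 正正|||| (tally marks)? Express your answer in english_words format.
Convert 8 tens, 4 ones (place-value notation) → 8×10 + 4 = 84 (decimal)
Convert 正正|||| (tally marks) → 5 + 5 + 4 = 14 (decimal)
Compute 84 ÷ 14 = 6
Convert 6 (decimal) → six (English words)
six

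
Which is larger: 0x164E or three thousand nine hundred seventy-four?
Convert 0x164E (hexadecimal) → 1×4096 + 6×256 + 4×16 + 14 = 5710 (decimal)
Convert three thousand nine hundred seventy-four (English words) → 3×1000 + 9×100 + 74 = 3974 (decimal)
Compare 5710 vs 3974: larger = 5710
5710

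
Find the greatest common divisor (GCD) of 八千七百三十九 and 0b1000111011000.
Convert 八千七百三十九 (Chinese numeral) → 8×1000 + 7×100 + 3×10 + 9 = 8739 (decimal)
Convert 0b1000111011000 (binary) → 4096 + 256 + 128 + 64 + 16 + 8 = 4568 (decimal)
Compute gcd(8739, 4568) = 1
1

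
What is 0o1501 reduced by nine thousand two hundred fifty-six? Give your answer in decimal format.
Convert 0o1501 (octal) → 1×512 + 5×64 + 1 = 833 (decimal)
Convert nine thousand two hundred fifty-six (English words) → 9×1000 + 2×100 + 56 = 9256 (decimal)
Compute 833 - 9256 = -8423
-8423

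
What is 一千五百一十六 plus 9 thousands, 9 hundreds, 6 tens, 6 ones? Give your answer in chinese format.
Convert 一千五百一十六 (Chinese numeral) → 1×1000 + 5×100 + 1×10 + 6 = 1516 (decimal)
Convert 9 thousands, 9 hundreds, 6 tens, 6 ones (place-value notation) → 9×1000 + 9×100 + 6×10 + 6 = 9966 (decimal)
Compute 1516 + 9966 = 11482
Convert 11482 (decimal) → 11482 = 1×10000 + 1×1000 + 4×100 + 8×10 + 2 → 一万一千四百八十二 (Chinese numeral)
一万一千四百八十二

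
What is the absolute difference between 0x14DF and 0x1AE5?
Convert 0x14DF (hexadecimal) → 1×4096 + 4×256 + 13×16 + 15 = 5343 (decimal)
Convert 0x1AE5 (hexadecimal) → 1×4096 + 10×256 + 14×16 + 5 = 6885 (decimal)
Compute |5343 - 6885| = 1542
1542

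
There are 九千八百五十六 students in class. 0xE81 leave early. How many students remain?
Convert 九千八百五十六 (Chinese numeral) → 9×1000 + 8×100 + 5×10 + 6 = 9856 (decimal)
Convert 0xE81 (hexadecimal) → 14×256 + 8×16 + 1 = 3713 (decimal)
Compute 9856 - 3713 = 6143
6143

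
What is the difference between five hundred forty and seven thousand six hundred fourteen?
Convert five hundred forty (English words) → 5×100 + 40 = 540 (decimal)
Convert seven thousand six hundred fourteen (English words) → 7×1000 + 6×100 + 14 = 7614 (decimal)
Difference: |540 - 7614| = 7074
7074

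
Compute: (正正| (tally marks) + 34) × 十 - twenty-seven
Convert 正正| (tally marks) → 5 + 5 + 1 = 11 (decimal)
Convert 十 (Chinese numeral) → 1×10 = 10 (decimal)
Convert twenty-seven (English words) → 27 (decimal)
Expression in decimal: (11 + 34) × 10 - 27
Parentheses first: 11 + 34 = 45
Multiply: 45 × 10 = 450
Subtract: 450 - 27 = 423
423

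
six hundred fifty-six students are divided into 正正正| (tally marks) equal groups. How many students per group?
Convert six hundred fifty-six (English words) → 6×100 + 56 = 656 (decimal)
Convert 正正正| (tally marks) → 5 + 5 + 5 + 1 = 16 (decimal)
Compute 656 ÷ 16 = 41
41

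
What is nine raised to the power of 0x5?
Convert nine (English words) → 9 (decimal)
Convert 0x5 (hexadecimal) → 5 (decimal)
Compute 9 ^ 5 = 59049
59049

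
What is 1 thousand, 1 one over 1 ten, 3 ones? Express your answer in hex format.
Convert 1 thousand, 1 one (place-value notation) → 1×1000 + 1 = 1001 (decimal)
Convert 1 ten, 3 ones (place-value notation) → 1×10 + 3 = 13 (decimal)
Compute 1001 ÷ 13 = 77
Convert 77 (decimal) → 77 = 4×16 + 13 → 0x4D (hexadecimal)
0x4D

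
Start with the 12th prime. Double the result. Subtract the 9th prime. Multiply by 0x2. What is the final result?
Convert the 12th prime (prime index) → 37 (decimal)
Start: 37
37 × 2 = 74
Convert the 9th prime (prime index) → 23 (decimal)
74 - 23 = 51
Convert 0x2 (hexadecimal) → 2 (decimal)
51 × 2 = 102
102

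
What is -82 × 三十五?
Convert 三十五 (Chinese numeral) → 3×10 + 5 = 35 (decimal)
Compute -82 × 35 = -2870
-2870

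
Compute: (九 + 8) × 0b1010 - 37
Convert 九 (Chinese numeral) → 9 (decimal)
Convert 0b1010 (binary) → 8 + 2 = 10 (decimal)
Expression in decimal: (9 + 8) × 10 - 37
Parentheses first: 9 + 8 = 17
Multiply: 17 × 10 = 170
Subtract: 170 - 37 = 133
133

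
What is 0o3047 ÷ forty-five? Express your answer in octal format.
Convert 0o3047 (octal) → 3×512 + 4×8 + 7 = 1575 (decimal)
Convert forty-five (English words) → 45 (decimal)
Compute 1575 ÷ 45 = 35
Convert 35 (decimal) → 35 = 4×8 + 3 → 0o43 (octal)
0o43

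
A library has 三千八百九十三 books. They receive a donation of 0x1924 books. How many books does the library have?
Convert 三千八百九十三 (Chinese numeral) → 3×1000 + 8×100 + 9×10 + 3 = 3893 (decimal)
Convert 0x1924 (hexadecimal) → 1×4096 + 9×256 + 2×16 + 4 = 6436 (decimal)
Compute 3893 + 6436 = 10329
10329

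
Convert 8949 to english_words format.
Convert 8949 (decimal) → 8949 = 8×1000 + 9×100 + 49 → eight thousand nine hundred forty-nine (English words)
eight thousand nine hundred forty-nine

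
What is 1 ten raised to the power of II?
Convert 1 ten (place-value notation) → 1×10 = 10 (decimal)
Convert II (Roman numeral) → 1 + 1 = 2 (decimal)
Compute 10 ^ 2 = 100
100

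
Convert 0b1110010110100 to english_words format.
Convert 0b1110010110100 (binary) → 4096 + 2048 + 1024 + 128 + 32 + 16 + 4 = 7348 (decimal)
Convert 7348 (decimal) → 7348 = 7×1000 + 3×100 + 48 → seven thousand three hundred forty-eight (English words)
seven thousand three hundred forty-eight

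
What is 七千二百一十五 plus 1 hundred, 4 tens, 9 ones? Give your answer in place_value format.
Convert 七千二百一十五 (Chinese numeral) → 7×1000 + 2×100 + 1×10 + 5 = 7215 (decimal)
Convert 1 hundred, 4 tens, 9 ones (place-value notation) → 1×100 + 4×10 + 9 = 149 (decimal)
Compute 7215 + 149 = 7364
Convert 7364 (decimal) → 7364 = 7×1000 + 3×100 + 6×10 + 4 → 7 thousands, 3 hundreds, 6 tens, 4 ones (place-value notation)
7 thousands, 3 hundreds, 6 tens, 4 ones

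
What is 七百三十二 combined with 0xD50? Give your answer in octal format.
Convert 七百三十二 (Chinese numeral) → 7×100 + 3×10 + 2 = 732 (decimal)
Convert 0xD50 (hexadecimal) → 13×256 + 5×16 = 3408 (decimal)
Compute 732 + 3408 = 4140
Convert 4140 (decimal) → 4140 = 1×4096 + 5×8 + 4 → 0o10054 (octal)
0o10054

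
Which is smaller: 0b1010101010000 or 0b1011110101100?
Convert 0b1010101010000 (binary) → 4096 + 1024 + 256 + 64 + 16 = 5456 (decimal)
Convert 0b1011110101100 (binary) → 4096 + 1024 + 512 + 256 + 128 + 32 + 8 + 4 = 6060 (decimal)
Compare 5456 vs 6060: smaller = 5456
5456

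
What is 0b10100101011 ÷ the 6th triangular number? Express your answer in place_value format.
Convert 0b10100101011 (binary) → 1024 + 256 + 32 + 8 + 2 + 1 = 1323 (decimal)
Convert the 6th triangular number (triangular index) → 6×7/2 = 21 (decimal)
Compute 1323 ÷ 21 = 63
Convert 63 (decimal) → 63 = 6×10 + 3 → 6 tens, 3 ones (place-value notation)
6 tens, 3 ones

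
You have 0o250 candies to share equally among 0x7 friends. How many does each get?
Convert 0o250 (octal) → 2×64 + 5×8 = 168 (decimal)
Convert 0x7 (hexadecimal) → 7 (decimal)
Compute 168 ÷ 7 = 24
24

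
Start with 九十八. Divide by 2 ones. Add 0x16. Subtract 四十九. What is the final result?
Convert 九十八 (Chinese numeral) → 9×10 + 8 = 98 (decimal)
Start: 98
Convert 2 ones (place-value notation) → 2 (decimal)
98 ÷ 2 = 49
Convert 0x16 (hexadecimal) → 1×16 + 6 = 22 (decimal)
49 + 22 = 71
Convert 四十九 (Chinese numeral) → 4×10 + 9 = 49 (decimal)
71 - 49 = 22
22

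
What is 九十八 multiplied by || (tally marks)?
Convert 九十八 (Chinese numeral) → 9×10 + 8 = 98 (decimal)
Convert || (tally marks) → 2 (decimal)
Compute 98 × 2 = 196
196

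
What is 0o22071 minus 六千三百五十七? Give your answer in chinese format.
Convert 0o22071 (octal) → 2×4096 + 2×512 + 7×8 + 1 = 9273 (decimal)
Convert 六千三百五十七 (Chinese numeral) → 6×1000 + 3×100 + 5×10 + 7 = 6357 (decimal)
Compute 9273 - 6357 = 2916
Convert 2916 (decimal) → 2916 = 2×1000 + 9×100 + 1×10 + 6 → 二千九百一十六 (Chinese numeral)
二千九百一十六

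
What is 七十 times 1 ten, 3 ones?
Convert 七十 (Chinese numeral) → 7×10 = 70 (decimal)
Convert 1 ten, 3 ones (place-value notation) → 1×10 + 3 = 13 (decimal)
Compute 70 × 13 = 910
910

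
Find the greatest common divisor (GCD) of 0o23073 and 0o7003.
Convert 0o23073 (octal) → 2×4096 + 3×512 + 7×8 + 3 = 9787 (decimal)
Convert 0o7003 (octal) → 7×512 + 3 = 3587 (decimal)
Compute gcd(9787, 3587) = 1
1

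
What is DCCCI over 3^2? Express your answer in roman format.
Convert DCCCI (Roman numeral) → 500 + 100 + 100 + 100 + 1 = 801 (decimal)
Convert 3^2 (power) → 9 (decimal)
Compute 801 ÷ 9 = 89
Convert 89 (decimal) → 89 = 50 + 10 + 10 + 10 + 9 → LXXXIX (Roman numeral)
LXXXIX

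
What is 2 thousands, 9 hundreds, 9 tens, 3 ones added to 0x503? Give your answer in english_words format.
Convert 2 thousands, 9 hundreds, 9 tens, 3 ones (place-value notation) → 2×1000 + 9×100 + 9×10 + 3 = 2993 (decimal)
Convert 0x503 (hexadecimal) → 5×256 + 3 = 1283 (decimal)
Compute 2993 + 1283 = 4276
Convert 4276 (decimal) → 4276 = 4×1000 + 2×100 + 76 → four thousand two hundred seventy-six (English words)
four thousand two hundred seventy-six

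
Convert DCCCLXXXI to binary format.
Convert DCCCLXXXI (Roman numeral) → 500 + 100 + 100 + 100 + 50 + 10 + 10 + 10 + 1 = 881 (decimal)
Convert 881 (decimal) → 881 = 512 + 256 + 64 + 32 + 16 + 1 → 0b1101110001 (binary)
0b1101110001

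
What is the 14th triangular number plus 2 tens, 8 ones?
The 14th triangular number = 14×15/2 = 105
Convert 2 tens, 8 ones (place-value notation) → 2×10 + 8 = 28 (decimal)
Compute 105 + 28 = 133
133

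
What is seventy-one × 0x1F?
Convert seventy-one (English words) → 71 (decimal)
Convert 0x1F (hexadecimal) → 1×16 + 15 = 31 (decimal)
Compute 71 × 31 = 2201
2201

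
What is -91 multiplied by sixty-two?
Convert sixty-two (English words) → 62 (decimal)
Compute -91 × 62 = -5642
-5642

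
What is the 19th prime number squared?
The 19th prime number = 67
Compute 67² = 67 × 67 = 4489
4489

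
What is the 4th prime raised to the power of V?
Convert the 4th prime (prime index) → 7 (decimal)
Convert V (Roman numeral) → 5 (decimal)
Compute 7 ^ 5 = 16807
16807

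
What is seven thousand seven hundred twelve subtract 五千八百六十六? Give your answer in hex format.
Convert seven thousand seven hundred twelve (English words) → 7×1000 + 7×100 + 12 = 7712 (decimal)
Convert 五千八百六十六 (Chinese numeral) → 5×1000 + 8×100 + 6×10 + 6 = 5866 (decimal)
Compute 7712 - 5866 = 1846
Convert 1846 (decimal) → 1846 = 7×256 + 3×16 + 6 → 0x736 (hexadecimal)
0x736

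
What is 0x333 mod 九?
Convert 0x333 (hexadecimal) → 3×256 + 3×16 + 3 = 819 (decimal)
Convert 九 (Chinese numeral) → 9 (decimal)
Compute 819 mod 9 = 0
0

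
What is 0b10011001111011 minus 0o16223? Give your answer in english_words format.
Convert 0b10011001111011 (binary) → 8192 + 1024 + 512 + 64 + 32 + 16 + 8 + 2 + 1 = 9851 (decimal)
Convert 0o16223 (octal) → 1×4096 + 6×512 + 2×64 + 2×8 + 3 = 7315 (decimal)
Compute 9851 - 7315 = 2536
Convert 2536 (decimal) → 2536 = 2×1000 + 5×100 + 36 → two thousand five hundred thirty-six (English words)
two thousand five hundred thirty-six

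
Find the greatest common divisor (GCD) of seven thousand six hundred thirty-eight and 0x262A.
Convert seven thousand six hundred thirty-eight (English words) → 7×1000 + 6×100 + 38 = 7638 (decimal)
Convert 0x262A (hexadecimal) → 2×4096 + 6×256 + 2×16 + 10 = 9770 (decimal)
Compute gcd(7638, 9770) = 2
2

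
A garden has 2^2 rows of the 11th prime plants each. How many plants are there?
Convert the 11th prime (prime index) → 31 (decimal)
Convert 2^2 (power) → 4 (decimal)
Compute 31 × 4 = 124
124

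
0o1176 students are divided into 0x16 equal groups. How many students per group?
Convert 0o1176 (octal) → 1×512 + 1×64 + 7×8 + 6 = 638 (decimal)
Convert 0x16 (hexadecimal) → 1×16 + 6 = 22 (decimal)
Compute 638 ÷ 22 = 29
29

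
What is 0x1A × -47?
Convert 0x1A (hexadecimal) → 1×16 + 10 = 26 (decimal)
Compute 26 × -47 = -1222
-1222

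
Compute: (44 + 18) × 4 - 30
Parentheses first: 44 + 18 = 62
Multiply: 62 × 4 = 248
Subtract: 248 - 30 = 218
218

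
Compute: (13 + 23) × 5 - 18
Parentheses first: 13 + 23 = 36
Multiply: 36 × 5 = 180
Subtract: 180 - 18 = 162
162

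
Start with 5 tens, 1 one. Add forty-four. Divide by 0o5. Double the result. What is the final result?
Convert 5 tens, 1 one (place-value notation) → 5×10 + 1 = 51 (decimal)
Start: 51
Convert forty-four (English words) → 44 (decimal)
51 + 44 = 95
Convert 0o5 (octal) → 5 (decimal)
95 ÷ 5 = 19
19 × 2 = 38
38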